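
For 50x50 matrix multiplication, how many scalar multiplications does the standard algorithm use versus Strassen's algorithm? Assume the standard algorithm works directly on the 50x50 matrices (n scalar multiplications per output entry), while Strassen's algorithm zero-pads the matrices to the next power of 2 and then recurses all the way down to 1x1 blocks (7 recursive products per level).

Matrix multiplication for 50x50 matrices:

Strassen's algorithm requires power-of-2 dimensions. Pad 50x50 to 64x64 (next power of 2).

Standard algorithm: 50^3 = 125000 multiplications
Strassen's algorithm: 7^(log2(64)) = 7^6 = 117649 multiplications
Savings: 125000 - 117649 = 7351 multiplications

Standard: 125000 multiplications (50^3). Strassen: 117649 multiplications (7^6, after padding to 64x64). Strassen reduces 8 recursive multiplications to 7 at each level.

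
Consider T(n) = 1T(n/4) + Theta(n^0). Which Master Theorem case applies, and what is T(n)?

Master Theorem for T(n) = 1T(n/4) + O(n^0):

a = 1, b = 4, c = 0
log_b(a) = log_4(1) = 0.0000

Case 2: c = 0 = log_4(1) = 0.0000
T(n) = O(n^0 log n) = O(log n)

For T(n) = 1T(n/4) + O(n^0): log_4(1) = 0.0000. This is Case 2 of the Master Theorem (c = log_b(a), equal work at all levels), giving O(log n).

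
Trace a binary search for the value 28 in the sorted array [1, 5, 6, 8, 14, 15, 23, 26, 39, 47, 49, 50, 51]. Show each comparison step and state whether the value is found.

Binary search for 28 in [1, 5, 6, 8, 14, 15, 23, 26, 39, 47, 49, 50, 51]:

lo=0, hi=12, mid=6, arr[mid]=23 -> 23 < 28, search right half
lo=7, hi=12, mid=9, arr[mid]=47 -> 47 > 28, search left half
lo=7, hi=8, mid=7, arr[mid]=26 -> 26 < 28, search right half
lo=8, hi=8, mid=8, arr[mid]=39 -> 39 > 28, search left half
lo=8 > hi=7, target 28 not found

Binary search determines that 28 is not in the array after 4 comparisons. The search space was exhausted without finding the target.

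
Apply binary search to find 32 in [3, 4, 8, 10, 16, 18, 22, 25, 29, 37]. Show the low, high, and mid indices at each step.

Binary search for 32 in [3, 4, 8, 10, 16, 18, 22, 25, 29, 37]:

lo=0, hi=9, mid=4, arr[mid]=16 -> 16 < 32, search right half
lo=5, hi=9, mid=7, arr[mid]=25 -> 25 < 32, search right half
lo=8, hi=9, mid=8, arr[mid]=29 -> 29 < 32, search right half
lo=9, hi=9, mid=9, arr[mid]=37 -> 37 > 32, search left half
lo=9 > hi=8, target 32 not found

Binary search determines that 32 is not in the array after 4 comparisons. The search space was exhausted without finding the target.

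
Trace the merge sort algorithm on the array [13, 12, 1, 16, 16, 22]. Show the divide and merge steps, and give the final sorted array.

Merge sort trace:

Split: [13, 12, 1, 16, 16, 22] -> [13, 12, 1] and [16, 16, 22]
  Split: [13, 12, 1] -> [13] and [12, 1]
    Split: [12, 1] -> [12] and [1]
    Merge: [12] + [1] -> [1, 12]
  Merge: [13] + [1, 12] -> [1, 12, 13]
  Split: [16, 16, 22] -> [16] and [16, 22]
    Split: [16, 22] -> [16] and [22]
    Merge: [16] + [22] -> [16, 22]
  Merge: [16] + [16, 22] -> [16, 16, 22]
Merge: [1, 12, 13] + [16, 16, 22] -> [1, 12, 13, 16, 16, 22]

Final sorted array: [1, 12, 13, 16, 16, 22]

The merge sort proceeds by recursively splitting the array and merging sorted halves.
After all merges, the sorted array is [1, 12, 13, 16, 16, 22].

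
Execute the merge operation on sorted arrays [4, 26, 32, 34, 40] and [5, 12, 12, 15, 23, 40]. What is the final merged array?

Merging process:

Compare 4 vs 5: take 4 from left. Merged: [4]
Compare 26 vs 5: take 5 from right. Merged: [4, 5]
Compare 26 vs 12: take 12 from right. Merged: [4, 5, 12]
Compare 26 vs 12: take 12 from right. Merged: [4, 5, 12, 12]
Compare 26 vs 15: take 15 from right. Merged: [4, 5, 12, 12, 15]
Compare 26 vs 23: take 23 from right. Merged: [4, 5, 12, 12, 15, 23]
Compare 26 vs 40: take 26 from left. Merged: [4, 5, 12, 12, 15, 23, 26]
Compare 32 vs 40: take 32 from left. Merged: [4, 5, 12, 12, 15, 23, 26, 32]
Compare 34 vs 40: take 34 from left. Merged: [4, 5, 12, 12, 15, 23, 26, 32, 34]
Compare 40 vs 40: take 40 from left. Merged: [4, 5, 12, 12, 15, 23, 26, 32, 34, 40]
Append remaining from right: [40]. Merged: [4, 5, 12, 12, 15, 23, 26, 32, 34, 40, 40]

Final merged array: [4, 5, 12, 12, 15, 23, 26, 32, 34, 40, 40]
Total comparisons: 10

The merged array is [4, 5, 12, 12, 15, 23, 26, 32, 34, 40, 40], requiring 10 comparisons. The merge step runs in O(n) time where n is the total number of elements.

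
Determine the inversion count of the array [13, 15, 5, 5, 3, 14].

Finding inversions in [13, 15, 5, 5, 3, 14]:

(0, 2): arr[0]=13 > arr[2]=5
(0, 3): arr[0]=13 > arr[3]=5
(0, 4): arr[0]=13 > arr[4]=3
(1, 2): arr[1]=15 > arr[2]=5
(1, 3): arr[1]=15 > arr[3]=5
(1, 4): arr[1]=15 > arr[4]=3
(1, 5): arr[1]=15 > arr[5]=14
(2, 4): arr[2]=5 > arr[4]=3
(3, 4): arr[3]=5 > arr[4]=3

Total inversions: 9

The array has 9 inversion(s): (0,2), (0,3), (0,4), (1,2), (1,3), (1,4), (1,5), (2,4), (3,4). Each pair (i,j) satisfies i < j and arr[i] > arr[j].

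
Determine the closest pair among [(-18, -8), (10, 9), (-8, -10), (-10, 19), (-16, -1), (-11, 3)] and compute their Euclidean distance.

Computing all pairwise distances among 6 points:

d((-18, -8), (10, 9)) = 32.7567
d((-18, -8), (-8, -10)) = 10.198
d((-18, -8), (-10, 19)) = 28.1603
d((-18, -8), (-16, -1)) = 7.2801
d((-18, -8), (-11, 3)) = 13.0384
d((10, 9), (-8, -10)) = 26.1725
d((10, 9), (-10, 19)) = 22.3607
d((10, 9), (-16, -1)) = 27.8568
d((10, 9), (-11, 3)) = 21.8403
d((-8, -10), (-10, 19)) = 29.0689
d((-8, -10), (-16, -1)) = 12.0416
d((-8, -10), (-11, 3)) = 13.3417
d((-10, 19), (-16, -1)) = 20.8806
d((-10, 19), (-11, 3)) = 16.0312
d((-16, -1), (-11, 3)) = 6.4031 <-- minimum

Closest pair: (-16, -1) and (-11, 3) with distance 6.4031

The closest pair is (-16, -1) and (-11, 3) with Euclidean distance 6.4031. For 6 points, brute-force pairwise comparison is shown above. For large n, the divide-and-conquer algorithm (sort by x, recurse on halves, check the dividing strip) achieves O(n log n).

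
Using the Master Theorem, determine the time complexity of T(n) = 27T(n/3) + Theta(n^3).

Master Theorem for T(n) = 27T(n/3) + O(n^3):

a = 27, b = 3, c = 3
log_b(a) = log_3(27) = 3.0000

Case 2: c = 3 = log_3(27) = 3.0000
T(n) = O(n^3 log n) = O(n^3 log n)

For T(n) = 27T(n/3) + O(n^3): log_3(27) = 3.0000. This is Case 2 of the Master Theorem (c = log_b(a), equal work at all levels), giving O(n^3 log n).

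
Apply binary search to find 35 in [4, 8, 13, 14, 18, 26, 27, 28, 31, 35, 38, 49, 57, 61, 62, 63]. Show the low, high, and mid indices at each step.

Binary search for 35 in [4, 8, 13, 14, 18, 26, 27, 28, 31, 35, 38, 49, 57, 61, 62, 63]:

lo=0, hi=15, mid=7, arr[mid]=28 -> 28 < 35, search right half
lo=8, hi=15, mid=11, arr[mid]=49 -> 49 > 35, search left half
lo=8, hi=10, mid=9, arr[mid]=35 -> Found target at index 9!

Binary search finds 35 at index 9 after 3 comparisons. The search repeatedly halves the search space by comparing with the middle element.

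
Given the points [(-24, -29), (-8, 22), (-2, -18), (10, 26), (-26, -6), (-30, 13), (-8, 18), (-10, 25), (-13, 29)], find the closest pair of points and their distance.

Computing all pairwise distances among 9 points:

d((-24, -29), (-8, 22)) = 53.4509
d((-24, -29), (-2, -18)) = 24.5967
d((-24, -29), (10, 26)) = 64.6607
d((-24, -29), (-26, -6)) = 23.0868
d((-24, -29), (-30, 13)) = 42.4264
d((-24, -29), (-8, 18)) = 49.6488
d((-24, -29), (-10, 25)) = 55.7853
d((-24, -29), (-13, 29)) = 59.0339
d((-8, 22), (-2, -18)) = 40.4475
d((-8, 22), (10, 26)) = 18.4391
d((-8, 22), (-26, -6)) = 33.2866
d((-8, 22), (-30, 13)) = 23.7697
d((-8, 22), (-8, 18)) = 4.0
d((-8, 22), (-10, 25)) = 3.6056 <-- minimum
d((-8, 22), (-13, 29)) = 8.6023
d((-2, -18), (10, 26)) = 45.607
d((-2, -18), (-26, -6)) = 26.8328
d((-2, -18), (-30, 13)) = 41.7732
d((-2, -18), (-8, 18)) = 36.4966
d((-2, -18), (-10, 25)) = 43.7379
d((-2, -18), (-13, 29)) = 48.2701
d((10, 26), (-26, -6)) = 48.1664
d((10, 26), (-30, 13)) = 42.0595
d((10, 26), (-8, 18)) = 19.6977
d((10, 26), (-10, 25)) = 20.025
d((10, 26), (-13, 29)) = 23.1948
d((-26, -6), (-30, 13)) = 19.4165
d((-26, -6), (-8, 18)) = 30.0
d((-26, -6), (-10, 25)) = 34.8855
d((-26, -6), (-13, 29)) = 37.3363
d((-30, 13), (-8, 18)) = 22.561
d((-30, 13), (-10, 25)) = 23.3238
d((-30, 13), (-13, 29)) = 23.3452
d((-8, 18), (-10, 25)) = 7.2801
d((-8, 18), (-13, 29)) = 12.083
d((-10, 25), (-13, 29)) = 5.0

Closest pair: (-8, 22) and (-10, 25) with distance 3.6056

The closest pair is (-8, 22) and (-10, 25) with Euclidean distance 3.6056. For 9 points, brute-force pairwise comparison is shown above. For large n, the divide-and-conquer algorithm (sort by x, recurse on halves, check the dividing strip) achieves O(n log n).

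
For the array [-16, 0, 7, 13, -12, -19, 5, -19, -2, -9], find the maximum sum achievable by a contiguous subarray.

Using Kadane's algorithm on [-16, 0, 7, 13, -12, -19, 5, -19, -2, -9]:

Scanning through the array:
Position 1 (value 0): max_ending_here = 0, max_so_far = 0
Position 2 (value 7): max_ending_here = 7, max_so_far = 7
Position 3 (value 13): max_ending_here = 20, max_so_far = 20
Position 4 (value -12): max_ending_here = 8, max_so_far = 20
Position 5 (value -19): max_ending_here = -11, max_so_far = 20
Position 6 (value 5): max_ending_here = 5, max_so_far = 20
Position 7 (value -19): max_ending_here = -14, max_so_far = 20
Position 8 (value -2): max_ending_here = -2, max_so_far = 20
Position 9 (value -9): max_ending_here = -9, max_so_far = 20

Maximum subarray: [0, 7, 13]
Maximum sum: 20

The maximum subarray is [0, 7, 13] with sum 20. This subarray runs from index 1 to index 3.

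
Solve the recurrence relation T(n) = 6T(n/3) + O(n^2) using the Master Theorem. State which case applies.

Master Theorem for T(n) = 6T(n/3) + O(n^2):

a = 6, b = 3, c = 2
log_b(a) = log_3(6) = 1.6309

Case 3: c = 2 > log_3(6) = 1.6309
T(n) = O(n^2) = O(n^2)

For T(n) = 6T(n/3) + O(n^2): log_3(6) = 1.6309. This is Case 3 of the Master Theorem (c > log_b(a), work dominated by root), giving O(n^2).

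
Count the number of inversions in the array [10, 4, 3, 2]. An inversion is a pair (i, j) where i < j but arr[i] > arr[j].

Finding inversions in [10, 4, 3, 2]:

(0, 1): arr[0]=10 > arr[1]=4
(0, 2): arr[0]=10 > arr[2]=3
(0, 3): arr[0]=10 > arr[3]=2
(1, 2): arr[1]=4 > arr[2]=3
(1, 3): arr[1]=4 > arr[3]=2
(2, 3): arr[2]=3 > arr[3]=2

Total inversions: 6

The array has 6 inversion(s): (0,1), (0,2), (0,3), (1,2), (1,3), (2,3). Each pair (i,j) satisfies i < j and arr[i] > arr[j].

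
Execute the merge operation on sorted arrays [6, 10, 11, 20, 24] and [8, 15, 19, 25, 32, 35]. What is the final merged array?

Merging process:

Compare 6 vs 8: take 6 from left. Merged: [6]
Compare 10 vs 8: take 8 from right. Merged: [6, 8]
Compare 10 vs 15: take 10 from left. Merged: [6, 8, 10]
Compare 11 vs 15: take 11 from left. Merged: [6, 8, 10, 11]
Compare 20 vs 15: take 15 from right. Merged: [6, 8, 10, 11, 15]
Compare 20 vs 19: take 19 from right. Merged: [6, 8, 10, 11, 15, 19]
Compare 20 vs 25: take 20 from left. Merged: [6, 8, 10, 11, 15, 19, 20]
Compare 24 vs 25: take 24 from left. Merged: [6, 8, 10, 11, 15, 19, 20, 24]
Append remaining from right: [25, 32, 35]. Merged: [6, 8, 10, 11, 15, 19, 20, 24, 25, 32, 35]

Final merged array: [6, 8, 10, 11, 15, 19, 20, 24, 25, 32, 35]
Total comparisons: 8

The merged array is [6, 8, 10, 11, 15, 19, 20, 24, 25, 32, 35], requiring 8 comparisons. The merge step runs in O(n) time where n is the total number of elements.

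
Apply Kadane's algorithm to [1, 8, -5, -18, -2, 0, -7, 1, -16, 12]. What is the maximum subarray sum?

Using Kadane's algorithm on [1, 8, -5, -18, -2, 0, -7, 1, -16, 12]:

Scanning through the array:
Position 1 (value 8): max_ending_here = 9, max_so_far = 9
Position 2 (value -5): max_ending_here = 4, max_so_far = 9
Position 3 (value -18): max_ending_here = -14, max_so_far = 9
Position 4 (value -2): max_ending_here = -2, max_so_far = 9
Position 5 (value 0): max_ending_here = 0, max_so_far = 9
Position 6 (value -7): max_ending_here = -7, max_so_far = 9
Position 7 (value 1): max_ending_here = 1, max_so_far = 9
Position 8 (value -16): max_ending_here = -15, max_so_far = 9
Position 9 (value 12): max_ending_here = 12, max_so_far = 12

Maximum subarray: [12]
Maximum sum: 12

The maximum subarray is [12] with sum 12. This subarray runs from index 9 to index 9.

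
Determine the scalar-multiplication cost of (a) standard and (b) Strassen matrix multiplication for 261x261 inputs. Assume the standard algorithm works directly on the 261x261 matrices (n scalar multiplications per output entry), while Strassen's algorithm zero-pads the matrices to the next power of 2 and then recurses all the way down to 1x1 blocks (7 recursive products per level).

Matrix multiplication for 261x261 matrices:

Strassen's algorithm requires power-of-2 dimensions. Pad 261x261 to 512x512 (next power of 2).

Standard algorithm: 261^3 = 17779581 multiplications
Strassen's algorithm: 7^(log2(512)) = 7^9 = 40353607 multiplications
Difference: 17779581 - 40353607 = -22574026 (Strassen uses MORE here due to padding overhead — for small or just-over-power-of-2 n, padding can outweigh the per-level savings)

Standard: 17779581 multiplications (261^3). Strassen: 40353607 multiplications (7^9, after padding to 512x512). Strassen reduces 8 recursive multiplications to 7 at each level.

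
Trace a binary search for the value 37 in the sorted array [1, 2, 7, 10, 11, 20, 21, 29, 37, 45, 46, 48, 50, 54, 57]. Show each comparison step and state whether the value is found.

Binary search for 37 in [1, 2, 7, 10, 11, 20, 21, 29, 37, 45, 46, 48, 50, 54, 57]:

lo=0, hi=14, mid=7, arr[mid]=29 -> 29 < 37, search right half
lo=8, hi=14, mid=11, arr[mid]=48 -> 48 > 37, search left half
lo=8, hi=10, mid=9, arr[mid]=45 -> 45 > 37, search left half
lo=8, hi=8, mid=8, arr[mid]=37 -> Found target at index 8!

Binary search finds 37 at index 8 after 4 comparisons. The search repeatedly halves the search space by comparing with the middle element.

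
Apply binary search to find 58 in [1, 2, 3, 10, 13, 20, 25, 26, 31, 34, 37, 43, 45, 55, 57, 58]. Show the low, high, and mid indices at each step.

Binary search for 58 in [1, 2, 3, 10, 13, 20, 25, 26, 31, 34, 37, 43, 45, 55, 57, 58]:

lo=0, hi=15, mid=7, arr[mid]=26 -> 26 < 58, search right half
lo=8, hi=15, mid=11, arr[mid]=43 -> 43 < 58, search right half
lo=12, hi=15, mid=13, arr[mid]=55 -> 55 < 58, search right half
lo=14, hi=15, mid=14, arr[mid]=57 -> 57 < 58, search right half
lo=15, hi=15, mid=15, arr[mid]=58 -> Found target at index 15!

Binary search finds 58 at index 15 after 5 comparisons. The search repeatedly halves the search space by comparing with the middle element.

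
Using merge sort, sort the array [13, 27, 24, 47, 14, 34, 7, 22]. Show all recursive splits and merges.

Merge sort trace:

Split: [13, 27, 24, 47, 14, 34, 7, 22] -> [13, 27, 24, 47] and [14, 34, 7, 22]
  Split: [13, 27, 24, 47] -> [13, 27] and [24, 47]
    Split: [13, 27] -> [13] and [27]
    Merge: [13] + [27] -> [13, 27]
    Split: [24, 47] -> [24] and [47]
    Merge: [24] + [47] -> [24, 47]
  Merge: [13, 27] + [24, 47] -> [13, 24, 27, 47]
  Split: [14, 34, 7, 22] -> [14, 34] and [7, 22]
    Split: [14, 34] -> [14] and [34]
    Merge: [14] + [34] -> [14, 34]
    Split: [7, 22] -> [7] and [22]
    Merge: [7] + [22] -> [7, 22]
  Merge: [14, 34] + [7, 22] -> [7, 14, 22, 34]
Merge: [13, 24, 27, 47] + [7, 14, 22, 34] -> [7, 13, 14, 22, 24, 27, 34, 47]

Final sorted array: [7, 13, 14, 22, 24, 27, 34, 47]

The merge sort proceeds by recursively splitting the array and merging sorted halves.
After all merges, the sorted array is [7, 13, 14, 22, 24, 27, 34, 47].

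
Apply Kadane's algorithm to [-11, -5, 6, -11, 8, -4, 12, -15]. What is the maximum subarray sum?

Using Kadane's algorithm on [-11, -5, 6, -11, 8, -4, 12, -15]:

Scanning through the array:
Position 1 (value -5): max_ending_here = -5, max_so_far = -5
Position 2 (value 6): max_ending_here = 6, max_so_far = 6
Position 3 (value -11): max_ending_here = -5, max_so_far = 6
Position 4 (value 8): max_ending_here = 8, max_so_far = 8
Position 5 (value -4): max_ending_here = 4, max_so_far = 8
Position 6 (value 12): max_ending_here = 16, max_so_far = 16
Position 7 (value -15): max_ending_here = 1, max_so_far = 16

Maximum subarray: [8, -4, 12]
Maximum sum: 16

The maximum subarray is [8, -4, 12] with sum 16. This subarray runs from index 4 to index 6.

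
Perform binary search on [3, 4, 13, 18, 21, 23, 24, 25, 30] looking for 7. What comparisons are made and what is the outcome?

Binary search for 7 in [3, 4, 13, 18, 21, 23, 24, 25, 30]:

lo=0, hi=8, mid=4, arr[mid]=21 -> 21 > 7, search left half
lo=0, hi=3, mid=1, arr[mid]=4 -> 4 < 7, search right half
lo=2, hi=3, mid=2, arr[mid]=13 -> 13 > 7, search left half
lo=2 > hi=1, target 7 not found

Binary search determines that 7 is not in the array after 3 comparisons. The search space was exhausted without finding the target.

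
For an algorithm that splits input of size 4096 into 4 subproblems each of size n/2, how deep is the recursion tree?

For divide and conquer with division factor 2:

Problem sizes at each level:
Level 0: 4096
Level 1: 2048
Level 2: 1024
Level 3: 512
Level 4: 256
Level 5: 128
Level 6: 64
Level 7: 32
Level 8: 16
Level 9: 8
Level 10: 4
Level 11: 2
Level 12: 1

The root is level 0 and the size-1 base case is level 12 (the tree spans levels 0 through 12, i.e. 13 levels counting the root), so the depth is the number of divisions: log_2(4096) = 12

The recursion tree depth is log_2(4096) = 12. At each level, the problem size is divided by 2, so it takes 12 divisions to reduce to a base case of size 1. The algorithm makes 4 recursive calls at each level.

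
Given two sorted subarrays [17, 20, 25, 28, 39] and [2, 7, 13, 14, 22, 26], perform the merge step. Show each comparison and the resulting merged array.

Merging process:

Compare 17 vs 2: take 2 from right. Merged: [2]
Compare 17 vs 7: take 7 from right. Merged: [2, 7]
Compare 17 vs 13: take 13 from right. Merged: [2, 7, 13]
Compare 17 vs 14: take 14 from right. Merged: [2, 7, 13, 14]
Compare 17 vs 22: take 17 from left. Merged: [2, 7, 13, 14, 17]
Compare 20 vs 22: take 20 from left. Merged: [2, 7, 13, 14, 17, 20]
Compare 25 vs 22: take 22 from right. Merged: [2, 7, 13, 14, 17, 20, 22]
Compare 25 vs 26: take 25 from left. Merged: [2, 7, 13, 14, 17, 20, 22, 25]
Compare 28 vs 26: take 26 from right. Merged: [2, 7, 13, 14, 17, 20, 22, 25, 26]
Append remaining from left: [28, 39]. Merged: [2, 7, 13, 14, 17, 20, 22, 25, 26, 28, 39]

Final merged array: [2, 7, 13, 14, 17, 20, 22, 25, 26, 28, 39]
Total comparisons: 9

The merged array is [2, 7, 13, 14, 17, 20, 22, 25, 26, 28, 39], requiring 9 comparisons. The merge step runs in O(n) time where n is the total number of elements.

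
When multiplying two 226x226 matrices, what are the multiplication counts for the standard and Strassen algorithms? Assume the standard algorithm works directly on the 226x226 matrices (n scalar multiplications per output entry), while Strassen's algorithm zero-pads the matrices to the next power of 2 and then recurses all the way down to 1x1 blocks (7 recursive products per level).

Matrix multiplication for 226x226 matrices:

Strassen's algorithm requires power-of-2 dimensions. Pad 226x226 to 256x256 (next power of 2).

Standard algorithm: 226^3 = 11543176 multiplications
Strassen's algorithm: 7^(log2(256)) = 7^8 = 5764801 multiplications
Savings: 11543176 - 5764801 = 5778375 multiplications

Standard: 11543176 multiplications (226^3). Strassen: 5764801 multiplications (7^8, after padding to 256x256). Strassen reduces 8 recursive multiplications to 7 at each level.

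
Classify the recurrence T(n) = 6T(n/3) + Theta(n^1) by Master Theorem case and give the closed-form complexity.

Master Theorem for T(n) = 6T(n/3) + O(n^1):

a = 6, b = 3, c = 1
log_b(a) = log_3(6) = 1.6309

Case 1: c = 1 < log_3(6) = 1.6309
T(n) = O(n^(log_3 6))

For T(n) = 6T(n/3) + O(n^1): log_3(6) = 1.6309. This is Case 1 of the Master Theorem (c < log_b(a), work dominated by leaves), giving O(n^(log_3 6)).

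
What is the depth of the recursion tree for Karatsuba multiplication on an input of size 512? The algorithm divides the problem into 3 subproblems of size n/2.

For divide and conquer with division factor 2:

Problem sizes at each level:
Level 0: 512
Level 1: 256
Level 2: 128
Level 3: 64
Level 4: 32
Level 5: 16
Level 6: 8
Level 7: 4
Level 8: 2
Level 9: 1

The root is level 0 and the size-1 base case is level 9 (the tree spans levels 0 through 9, i.e. 10 levels counting the root), so the depth is the number of divisions: log_2(512) = 9

The recursion tree depth is log_2(512) = 9. At each level, the problem size is divided by 2, so it takes 9 divisions to reduce to a base case of size 1. The algorithm makes 3 recursive calls at each level.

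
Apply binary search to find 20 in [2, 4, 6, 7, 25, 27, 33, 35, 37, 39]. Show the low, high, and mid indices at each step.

Binary search for 20 in [2, 4, 6, 7, 25, 27, 33, 35, 37, 39]:

lo=0, hi=9, mid=4, arr[mid]=25 -> 25 > 20, search left half
lo=0, hi=3, mid=1, arr[mid]=4 -> 4 < 20, search right half
lo=2, hi=3, mid=2, arr[mid]=6 -> 6 < 20, search right half
lo=3, hi=3, mid=3, arr[mid]=7 -> 7 < 20, search right half
lo=4 > hi=3, target 20 not found

Binary search determines that 20 is not in the array after 4 comparisons. The search space was exhausted without finding the target.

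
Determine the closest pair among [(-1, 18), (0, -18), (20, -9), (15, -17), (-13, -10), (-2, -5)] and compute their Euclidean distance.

Computing all pairwise distances among 6 points:

d((-1, 18), (0, -18)) = 36.0139
d((-1, 18), (20, -9)) = 34.2053
d((-1, 18), (15, -17)) = 38.4838
d((-1, 18), (-13, -10)) = 30.4631
d((-1, 18), (-2, -5)) = 23.0217
d((0, -18), (20, -9)) = 21.9317
d((0, -18), (15, -17)) = 15.0333
d((0, -18), (-13, -10)) = 15.2643
d((0, -18), (-2, -5)) = 13.1529
d((20, -9), (15, -17)) = 9.434 <-- minimum
d((20, -9), (-13, -10)) = 33.0151
d((20, -9), (-2, -5)) = 22.3607
d((15, -17), (-13, -10)) = 28.8617
d((15, -17), (-2, -5)) = 20.8087
d((-13, -10), (-2, -5)) = 12.083

Closest pair: (20, -9) and (15, -17) with distance 9.434

The closest pair is (20, -9) and (15, -17) with Euclidean distance 9.434. For 6 points, brute-force pairwise comparison is shown above. For large n, the divide-and-conquer algorithm (sort by x, recurse on halves, check the dividing strip) achieves O(n log n).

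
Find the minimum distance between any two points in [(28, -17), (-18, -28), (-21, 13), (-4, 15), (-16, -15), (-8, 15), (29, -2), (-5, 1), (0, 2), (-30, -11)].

Computing all pairwise distances among 10 points:

d((28, -17), (-18, -28)) = 47.2969
d((28, -17), (-21, 13)) = 57.4543
d((28, -17), (-4, 15)) = 45.2548
d((28, -17), (-16, -15)) = 44.0454
d((28, -17), (-8, 15)) = 48.1664
d((28, -17), (29, -2)) = 15.0333
d((28, -17), (-5, 1)) = 37.5899
d((28, -17), (0, 2)) = 33.8378
d((28, -17), (-30, -11)) = 58.3095
d((-18, -28), (-21, 13)) = 41.1096
d((-18, -28), (-4, 15)) = 45.2217
d((-18, -28), (-16, -15)) = 13.1529
d((-18, -28), (-8, 15)) = 44.1475
d((-18, -28), (29, -2)) = 53.7122
d((-18, -28), (-5, 1)) = 31.7805
d((-18, -28), (0, 2)) = 34.9857
d((-18, -28), (-30, -11)) = 20.8087
d((-21, 13), (-4, 15)) = 17.1172
d((-21, 13), (-16, -15)) = 28.4429
d((-21, 13), (-8, 15)) = 13.1529
d((-21, 13), (29, -2)) = 52.2015
d((-21, 13), (-5, 1)) = 20.0
d((-21, 13), (0, 2)) = 23.7065
d((-21, 13), (-30, -11)) = 25.632
d((-4, 15), (-16, -15)) = 32.311
d((-4, 15), (-8, 15)) = 4.0 <-- minimum
d((-4, 15), (29, -2)) = 37.1214
d((-4, 15), (-5, 1)) = 14.0357
d((-4, 15), (0, 2)) = 13.6015
d((-4, 15), (-30, -11)) = 36.7696
d((-16, -15), (-8, 15)) = 31.0483
d((-16, -15), (29, -2)) = 46.8402
d((-16, -15), (-5, 1)) = 19.4165
d((-16, -15), (0, 2)) = 23.3452
d((-16, -15), (-30, -11)) = 14.5602
d((-8, 15), (29, -2)) = 40.7185
d((-8, 15), (-5, 1)) = 14.3178
d((-8, 15), (0, 2)) = 15.2643
d((-8, 15), (-30, -11)) = 34.0588
d((29, -2), (-5, 1)) = 34.1321
d((29, -2), (0, 2)) = 29.2746
d((29, -2), (-30, -11)) = 59.6825
d((-5, 1), (0, 2)) = 5.099
d((-5, 1), (-30, -11)) = 27.7308
d((0, 2), (-30, -11)) = 32.6956

Closest pair: (-4, 15) and (-8, 15) with distance 4.0

The closest pair is (-4, 15) and (-8, 15) with Euclidean distance 4.0. For 10 points, brute-force pairwise comparison is shown above. For large n, the divide-and-conquer algorithm (sort by x, recurse on halves, check the dividing strip) achieves O(n log n).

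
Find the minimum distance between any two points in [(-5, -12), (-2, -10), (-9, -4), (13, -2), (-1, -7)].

Computing all pairwise distances among 5 points:

d((-5, -12), (-2, -10)) = 3.6056
d((-5, -12), (-9, -4)) = 8.9443
d((-5, -12), (13, -2)) = 20.5913
d((-5, -12), (-1, -7)) = 6.4031
d((-2, -10), (-9, -4)) = 9.2195
d((-2, -10), (13, -2)) = 17.0
d((-2, -10), (-1, -7)) = 3.1623 <-- minimum
d((-9, -4), (13, -2)) = 22.0907
d((-9, -4), (-1, -7)) = 8.544
d((13, -2), (-1, -7)) = 14.8661

Closest pair: (-2, -10) and (-1, -7) with distance 3.1623

The closest pair is (-2, -10) and (-1, -7) with Euclidean distance 3.1623. For 5 points, brute-force pairwise comparison is shown above. For large n, the divide-and-conquer algorithm (sort by x, recurse on halves, check the dividing strip) achieves O(n log n).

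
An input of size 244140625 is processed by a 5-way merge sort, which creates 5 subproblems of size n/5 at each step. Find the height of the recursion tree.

For divide and conquer with division factor 5:

Problem sizes at each level:
Level 0: 244140625
Level 1: 48828125
Level 2: 9765625
Level 3: 1953125
Level 4: 390625
Level 5: 78125
Level 6: 15625
Level 7: 3125
Level 8: 625
Level 9: 125
Level 10: 25
Level 11: 5
Level 12: 1

The root is level 0 and the size-1 base case is level 12 (the tree spans levels 0 through 12, i.e. 13 levels counting the root), so the depth is the number of divisions: log_5(244140625) = 12

The recursion tree depth is log_5(244140625) = 12. At each level, the problem size is divided by 5, so it takes 12 divisions to reduce to a base case of size 1. The algorithm makes 5 recursive calls at each level.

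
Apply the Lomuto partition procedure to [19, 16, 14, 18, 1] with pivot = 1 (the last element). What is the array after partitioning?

Lomuto partition with pivot = 1:

Initial array: [19, 16, 14, 18, 1]

arr[0]=19 > 1: no swap
arr[1]=16 > 1: no swap
arr[2]=14 > 1: no swap
arr[3]=18 > 1: no swap

Place pivot at position 0: [1, 16, 14, 18, 19]
Pivot position: 0

After partitioning with pivot 1, the array becomes [1, 16, 14, 18, 19]. The pivot is placed at index 0. All elements to the left of the pivot are <= 1, and all elements to the right are > 1.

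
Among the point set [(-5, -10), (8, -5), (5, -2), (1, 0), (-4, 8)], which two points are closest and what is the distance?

Computing all pairwise distances among 5 points:

d((-5, -10), (8, -5)) = 13.9284
d((-5, -10), (5, -2)) = 12.8062
d((-5, -10), (1, 0)) = 11.6619
d((-5, -10), (-4, 8)) = 18.0278
d((8, -5), (5, -2)) = 4.2426 <-- minimum
d((8, -5), (1, 0)) = 8.6023
d((8, -5), (-4, 8)) = 17.6918
d((5, -2), (1, 0)) = 4.4721
d((5, -2), (-4, 8)) = 13.4536
d((1, 0), (-4, 8)) = 9.434

Closest pair: (8, -5) and (5, -2) with distance 4.2426

The closest pair is (8, -5) and (5, -2) with Euclidean distance 4.2426. For 5 points, brute-force pairwise comparison is shown above. For large n, the divide-and-conquer algorithm (sort by x, recurse on halves, check the dividing strip) achieves O(n log n).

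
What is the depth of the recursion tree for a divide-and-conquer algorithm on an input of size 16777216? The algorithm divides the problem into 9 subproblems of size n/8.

For divide and conquer with division factor 8:

Problem sizes at each level:
Level 0: 16777216
Level 1: 2097152
Level 2: 262144
Level 3: 32768
Level 4: 4096
Level 5: 512
Level 6: 64
Level 7: 8
Level 8: 1

The root is level 0 and the size-1 base case is level 8 (the tree spans levels 0 through 8, i.e. 9 levels counting the root), so the depth is the number of divisions: log_8(16777216) = 8

The recursion tree depth is log_8(16777216) = 8. At each level, the problem size is divided by 8, so it takes 8 divisions to reduce to a base case of size 1. The algorithm makes 9 recursive calls at each level.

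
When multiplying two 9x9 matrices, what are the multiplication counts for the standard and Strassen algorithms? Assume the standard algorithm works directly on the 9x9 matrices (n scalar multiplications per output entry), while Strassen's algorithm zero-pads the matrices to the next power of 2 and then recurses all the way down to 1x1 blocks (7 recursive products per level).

Matrix multiplication for 9x9 matrices:

Strassen's algorithm requires power-of-2 dimensions. Pad 9x9 to 16x16 (next power of 2).

Standard algorithm: 9^3 = 729 multiplications
Strassen's algorithm: 7^(log2(16)) = 7^4 = 2401 multiplications
Difference: 729 - 2401 = -1672 (Strassen uses MORE here due to padding overhead — for small or just-over-power-of-2 n, padding can outweigh the per-level savings)

Standard: 729 multiplications (9^3). Strassen: 2401 multiplications (7^4, after padding to 16x16). Strassen reduces 8 recursive multiplications to 7 at each level.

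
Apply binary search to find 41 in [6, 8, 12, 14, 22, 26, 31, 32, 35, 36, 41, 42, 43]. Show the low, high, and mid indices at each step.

Binary search for 41 in [6, 8, 12, 14, 22, 26, 31, 32, 35, 36, 41, 42, 43]:

lo=0, hi=12, mid=6, arr[mid]=31 -> 31 < 41, search right half
lo=7, hi=12, mid=9, arr[mid]=36 -> 36 < 41, search right half
lo=10, hi=12, mid=11, arr[mid]=42 -> 42 > 41, search left half
lo=10, hi=10, mid=10, arr[mid]=41 -> Found target at index 10!

Binary search finds 41 at index 10 after 4 comparisons. The search repeatedly halves the search space by comparing with the middle element.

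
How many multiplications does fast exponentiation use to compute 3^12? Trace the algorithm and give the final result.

Computing 3^12 by squaring (build up from 3^1; each line after the first costs one multiplication):

3^1 = 3
3^2 = (3^1)^2 = 3^2 = 9
3^3 = 3 * 3^2 = 3 * 9 = 27
3^6 = (3^3)^2 = 27^2 = 729
3^12 = (3^6)^2 = 729^2 = 531441

Result: 531441
Multiplications needed: 4 (4 lines after 3^1)

3^12 = 531441. Using exponentiation by squaring, this requires 4 multiplications. The key idea: if the exponent is even, square the half-power; if odd, multiply by the base once.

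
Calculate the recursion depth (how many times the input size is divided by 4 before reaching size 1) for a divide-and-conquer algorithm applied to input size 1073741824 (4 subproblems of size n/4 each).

For divide and conquer with division factor 4:

Problem sizes at each level:
Level 0: 1073741824
Level 1: 268435456
Level 2: 67108864
Level 3: 16777216
Level 4: 4194304
Level 5: 1048576
Level 6: 262144
Level 7: 65536
Level 8: 16384
Level 9: 4096
Level 10: 1024
Level 11: 256
Level 12: 64
Level 13: 16
Level 14: 4
Level 15: 1

The root is level 0 and the size-1 base case is level 15 (the tree spans levels 0 through 15, i.e. 16 levels counting the root), so the depth is the number of divisions: log_4(1073741824) = 15

The recursion tree depth is log_4(1073741824) = 15. At each level, the problem size is divided by 4, so it takes 15 divisions to reduce to a base case of size 1. The algorithm makes 4 recursive calls at each level.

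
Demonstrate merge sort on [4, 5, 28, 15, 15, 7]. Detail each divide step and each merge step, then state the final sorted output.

Merge sort trace:

Split: [4, 5, 28, 15, 15, 7] -> [4, 5, 28] and [15, 15, 7]
  Split: [4, 5, 28] -> [4] and [5, 28]
    Split: [5, 28] -> [5] and [28]
    Merge: [5] + [28] -> [5, 28]
  Merge: [4] + [5, 28] -> [4, 5, 28]
  Split: [15, 15, 7] -> [15] and [15, 7]
    Split: [15, 7] -> [15] and [7]
    Merge: [15] + [7] -> [7, 15]
  Merge: [15] + [7, 15] -> [7, 15, 15]
Merge: [4, 5, 28] + [7, 15, 15] -> [4, 5, 7, 15, 15, 28]

Final sorted array: [4, 5, 7, 15, 15, 28]

The merge sort proceeds by recursively splitting the array and merging sorted halves.
After all merges, the sorted array is [4, 5, 7, 15, 15, 28].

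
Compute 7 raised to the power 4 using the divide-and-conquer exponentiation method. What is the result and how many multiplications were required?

Computing 7^4 by squaring (build up from 7^1; each line after the first costs one multiplication):

7^1 = 7
7^2 = (7^1)^2 = 7^2 = 49
7^4 = (7^2)^2 = 49^2 = 2401

Result: 2401
Multiplications needed: 2 (2 lines after 7^1)

7^4 = 2401. Using exponentiation by squaring, this requires 2 multiplications. The key idea: if the exponent is even, square the half-power; if odd, multiply by the base once.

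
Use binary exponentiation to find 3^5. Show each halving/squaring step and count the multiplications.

Computing 3^5 by squaring (build up from 3^1; each line after the first costs one multiplication):

3^1 = 3
3^2 = (3^1)^2 = 3^2 = 9
3^4 = (3^2)^2 = 9^2 = 81
3^5 = 3 * 3^4 = 3 * 81 = 243

Result: 243
Multiplications needed: 3 (3 lines after 3^1)

3^5 = 243. Using exponentiation by squaring, this requires 3 multiplications. The key idea: if the exponent is even, square the half-power; if odd, multiply by the base once.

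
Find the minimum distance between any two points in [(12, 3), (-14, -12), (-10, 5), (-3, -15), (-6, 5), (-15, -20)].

Computing all pairwise distances among 6 points:

d((12, 3), (-14, -12)) = 30.0167
d((12, 3), (-10, 5)) = 22.0907
d((12, 3), (-3, -15)) = 23.4307
d((12, 3), (-6, 5)) = 18.1108
d((12, 3), (-15, -20)) = 35.4683
d((-14, -12), (-10, 5)) = 17.4642
d((-14, -12), (-3, -15)) = 11.4018
d((-14, -12), (-6, 5)) = 18.7883
d((-14, -12), (-15, -20)) = 8.0623
d((-10, 5), (-3, -15)) = 21.1896
d((-10, 5), (-6, 5)) = 4.0 <-- minimum
d((-10, 5), (-15, -20)) = 25.4951
d((-3, -15), (-6, 5)) = 20.2237
d((-3, -15), (-15, -20)) = 13.0
d((-6, 5), (-15, -20)) = 26.5707

Closest pair: (-10, 5) and (-6, 5) with distance 4.0

The closest pair is (-10, 5) and (-6, 5) with Euclidean distance 4.0. For 6 points, brute-force pairwise comparison is shown above. For large n, the divide-and-conquer algorithm (sort by x, recurse on halves, check the dividing strip) achieves O(n log n).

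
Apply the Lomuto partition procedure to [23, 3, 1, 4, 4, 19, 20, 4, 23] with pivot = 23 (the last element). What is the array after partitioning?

Lomuto partition with pivot = 23:

Initial array: [23, 3, 1, 4, 4, 19, 20, 4, 23]

arr[0]=23 <= 23: swap with position 0, array becomes [23, 3, 1, 4, 4, 19, 20, 4, 23]
arr[1]=3 <= 23: swap with position 1, array becomes [23, 3, 1, 4, 4, 19, 20, 4, 23]
arr[2]=1 <= 23: swap with position 2, array becomes [23, 3, 1, 4, 4, 19, 20, 4, 23]
arr[3]=4 <= 23: swap with position 3, array becomes [23, 3, 1, 4, 4, 19, 20, 4, 23]
arr[4]=4 <= 23: swap with position 4, array becomes [23, 3, 1, 4, 4, 19, 20, 4, 23]
arr[5]=19 <= 23: swap with position 5, array becomes [23, 3, 1, 4, 4, 19, 20, 4, 23]
arr[6]=20 <= 23: swap with position 6, array becomes [23, 3, 1, 4, 4, 19, 20, 4, 23]
arr[7]=4 <= 23: swap with position 7, array becomes [23, 3, 1, 4, 4, 19, 20, 4, 23]

Place pivot at position 8: [23, 3, 1, 4, 4, 19, 20, 4, 23]
Pivot position: 8

After partitioning with pivot 23, the array becomes [23, 3, 1, 4, 4, 19, 20, 4, 23]. The pivot is placed at index 8. All elements to the left of the pivot are <= 23, and all elements to the right are > 23.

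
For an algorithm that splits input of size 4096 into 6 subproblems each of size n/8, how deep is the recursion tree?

For divide and conquer with division factor 8:

Problem sizes at each level:
Level 0: 4096
Level 1: 512
Level 2: 64
Level 3: 8
Level 4: 1

The root is level 0 and the size-1 base case is level 4 (the tree spans levels 0 through 4, i.e. 5 levels counting the root), so the depth is the number of divisions: log_8(4096) = 4

The recursion tree depth is log_8(4096) = 4. At each level, the problem size is divided by 8, so it takes 4 divisions to reduce to a base case of size 1. The algorithm makes 6 recursive calls at each level.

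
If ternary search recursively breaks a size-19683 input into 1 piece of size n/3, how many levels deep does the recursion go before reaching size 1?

For divide and conquer with division factor 3:

Problem sizes at each level:
Level 0: 19683
Level 1: 6561
Level 2: 2187
Level 3: 729
Level 4: 243
Level 5: 81
Level 6: 27
Level 7: 9
Level 8: 3
Level 9: 1

The root is level 0 and the size-1 base case is level 9 (the tree spans levels 0 through 9, i.e. 10 levels counting the root), so the depth is the number of divisions: log_3(19683) = 9

The recursion tree depth is log_3(19683) = 9. At each level, the problem size is divided by 3, so it takes 9 divisions to reduce to a base case of size 1. The algorithm makes 1 recursive call at each level.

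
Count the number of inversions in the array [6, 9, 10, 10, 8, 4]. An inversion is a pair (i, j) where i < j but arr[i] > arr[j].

Finding inversions in [6, 9, 10, 10, 8, 4]:

(0, 5): arr[0]=6 > arr[5]=4
(1, 4): arr[1]=9 > arr[4]=8
(1, 5): arr[1]=9 > arr[5]=4
(2, 4): arr[2]=10 > arr[4]=8
(2, 5): arr[2]=10 > arr[5]=4
(3, 4): arr[3]=10 > arr[4]=8
(3, 5): arr[3]=10 > arr[5]=4
(4, 5): arr[4]=8 > arr[5]=4

Total inversions: 8

The array has 8 inversion(s): (0,5), (1,4), (1,5), (2,4), (2,5), (3,4), (3,5), (4,5). Each pair (i,j) satisfies i < j and arr[i] > arr[j].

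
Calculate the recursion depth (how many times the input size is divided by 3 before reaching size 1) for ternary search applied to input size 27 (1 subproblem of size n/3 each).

For divide and conquer with division factor 3:

Problem sizes at each level:
Level 0: 27
Level 1: 9
Level 2: 3
Level 3: 1

The root is level 0 and the size-1 base case is level 3 (the tree spans levels 0 through 3, i.e. 4 levels counting the root), so the depth is the number of divisions: log_3(27) = 3

The recursion tree depth is log_3(27) = 3. At each level, the problem size is divided by 3, so it takes 3 divisions to reduce to a base case of size 1. The algorithm makes 1 recursive call at each level.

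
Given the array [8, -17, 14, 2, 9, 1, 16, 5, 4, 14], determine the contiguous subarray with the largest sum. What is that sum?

Using Kadane's algorithm on [8, -17, 14, 2, 9, 1, 16, 5, 4, 14]:

Scanning through the array:
Position 1 (value -17): max_ending_here = -9, max_so_far = 8
Position 2 (value 14): max_ending_here = 14, max_so_far = 14
Position 3 (value 2): max_ending_here = 16, max_so_far = 16
Position 4 (value 9): max_ending_here = 25, max_so_far = 25
Position 5 (value 1): max_ending_here = 26, max_so_far = 26
Position 6 (value 16): max_ending_here = 42, max_so_far = 42
Position 7 (value 5): max_ending_here = 47, max_so_far = 47
Position 8 (value 4): max_ending_here = 51, max_so_far = 51
Position 9 (value 14): max_ending_here = 65, max_so_far = 65

Maximum subarray: [14, 2, 9, 1, 16, 5, 4, 14]
Maximum sum: 65

The maximum subarray is [14, 2, 9, 1, 16, 5, 4, 14] with sum 65. This subarray runs from index 2 to index 9.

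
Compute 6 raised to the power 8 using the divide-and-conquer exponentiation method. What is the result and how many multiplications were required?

Computing 6^8 by squaring (build up from 6^1; each line after the first costs one multiplication):

6^1 = 6
6^2 = (6^1)^2 = 6^2 = 36
6^4 = (6^2)^2 = 36^2 = 1296
6^8 = (6^4)^2 = 1296^2 = 1679616

Result: 1679616
Multiplications needed: 3 (3 lines after 6^1)

6^8 = 1679616. Using exponentiation by squaring, this requires 3 multiplications. The key idea: if the exponent is even, square the half-power; if odd, multiply by the base once.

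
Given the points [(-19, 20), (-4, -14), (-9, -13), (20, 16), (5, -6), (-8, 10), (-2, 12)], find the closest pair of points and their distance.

Computing all pairwise distances among 7 points:

d((-19, 20), (-4, -14)) = 37.1618
d((-19, 20), (-9, -13)) = 34.4819
d((-19, 20), (20, 16)) = 39.2046
d((-19, 20), (5, -6)) = 35.3836
d((-19, 20), (-8, 10)) = 14.8661
d((-19, 20), (-2, 12)) = 18.7883
d((-4, -14), (-9, -13)) = 5.099 <-- minimum
d((-4, -14), (20, 16)) = 38.4187
d((-4, -14), (5, -6)) = 12.0416
d((-4, -14), (-8, 10)) = 24.3311
d((-4, -14), (-2, 12)) = 26.0768
d((-9, -13), (20, 16)) = 41.0122
d((-9, -13), (5, -6)) = 15.6525
d((-9, -13), (-8, 10)) = 23.0217
d((-9, -13), (-2, 12)) = 25.9615
d((20, 16), (5, -6)) = 26.6271
d((20, 16), (-8, 10)) = 28.6356
d((20, 16), (-2, 12)) = 22.3607
d((5, -6), (-8, 10)) = 20.6155
d((5, -6), (-2, 12)) = 19.3132
d((-8, 10), (-2, 12)) = 6.3246

Closest pair: (-4, -14) and (-9, -13) with distance 5.099

The closest pair is (-4, -14) and (-9, -13) with Euclidean distance 5.099. For 7 points, brute-force pairwise comparison is shown above. For large n, the divide-and-conquer algorithm (sort by x, recurse on halves, check the dividing strip) achieves O(n log n).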